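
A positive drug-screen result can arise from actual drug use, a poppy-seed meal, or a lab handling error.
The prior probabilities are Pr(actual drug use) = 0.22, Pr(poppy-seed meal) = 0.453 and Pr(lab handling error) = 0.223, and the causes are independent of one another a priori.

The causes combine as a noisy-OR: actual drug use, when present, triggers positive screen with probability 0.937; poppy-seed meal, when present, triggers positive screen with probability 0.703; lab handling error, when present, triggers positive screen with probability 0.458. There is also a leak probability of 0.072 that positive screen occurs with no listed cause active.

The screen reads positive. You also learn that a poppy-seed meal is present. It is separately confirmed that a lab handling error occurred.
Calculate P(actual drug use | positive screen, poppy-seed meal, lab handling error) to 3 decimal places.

Under noisy-OR, P(positive screen | causes) = 1 − (1−0.072)·∏(1−qᵢ) over the active causes.
By total probability over both values of actual drug use:
  P(positive screen | poppy-seed meal, lab handling error) = 0.850616*0.78 + 0.990589*0.22
        = 0.663480 + 0.217930 = 0.881410
The terms with actual drug use present sum to 0.217930, so
  P(actual drug use | positive screen, poppy-seed meal, lab handling error) = 0.217930 / 0.881410 ≈ 0.247

P(actual drug use | positive screen, poppy-seed meal, lab handling error) ≈ 0.247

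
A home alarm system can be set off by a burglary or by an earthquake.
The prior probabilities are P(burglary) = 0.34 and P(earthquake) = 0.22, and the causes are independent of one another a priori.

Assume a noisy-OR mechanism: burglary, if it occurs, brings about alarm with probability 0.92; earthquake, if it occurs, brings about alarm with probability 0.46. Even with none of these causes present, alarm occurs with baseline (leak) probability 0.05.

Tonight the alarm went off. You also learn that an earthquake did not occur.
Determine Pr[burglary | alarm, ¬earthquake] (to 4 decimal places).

Under noisy-OR, P(alarm | causes) = 1 − (1−0.05)·∏(1−qᵢ) over the active causes.
P(alarm | ¬earthquake) = 0.05·0.66 + 0.924·0.34 = 0.033000 + 0.314160 = 0.347160
Of this, 0.314160 comes from 0.924·0.34 (the burglary=true cases).
So P(burglary | alarm, ¬earthquake) = 0.314160/0.347160 ≈ 0.9049.

Pr[burglary | alarm, ¬earthquake] ≈ 0.9049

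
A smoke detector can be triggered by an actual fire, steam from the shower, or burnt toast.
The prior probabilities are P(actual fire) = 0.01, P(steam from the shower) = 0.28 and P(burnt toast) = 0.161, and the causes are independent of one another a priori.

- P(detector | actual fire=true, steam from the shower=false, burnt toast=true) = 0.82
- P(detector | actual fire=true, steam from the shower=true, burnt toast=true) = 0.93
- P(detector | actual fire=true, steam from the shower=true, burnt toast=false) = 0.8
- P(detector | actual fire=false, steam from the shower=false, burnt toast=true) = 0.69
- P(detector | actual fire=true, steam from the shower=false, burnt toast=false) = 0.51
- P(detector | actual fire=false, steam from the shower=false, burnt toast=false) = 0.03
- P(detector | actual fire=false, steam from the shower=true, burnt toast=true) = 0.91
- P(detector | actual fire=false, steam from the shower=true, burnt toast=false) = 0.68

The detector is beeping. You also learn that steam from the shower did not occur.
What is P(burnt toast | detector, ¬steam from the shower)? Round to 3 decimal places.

P(burnt toast | detector, ¬steam from the shower) ≈ 0.792

Weight on burnt toast=true, given the evidence: 0.109979 + 0.001320 = 0.111299
Denominator P(detector | ¬steam from the shower): 0.03*0.99*0.839 + 0.69*0.99*0.161 + 0.51*0.01*0.839 + 0.82*0.01*0.161 = 0.140496
P(burnt toast | detector, ¬steam from the shower) = 0.111299/0.140496 ≈ 0.792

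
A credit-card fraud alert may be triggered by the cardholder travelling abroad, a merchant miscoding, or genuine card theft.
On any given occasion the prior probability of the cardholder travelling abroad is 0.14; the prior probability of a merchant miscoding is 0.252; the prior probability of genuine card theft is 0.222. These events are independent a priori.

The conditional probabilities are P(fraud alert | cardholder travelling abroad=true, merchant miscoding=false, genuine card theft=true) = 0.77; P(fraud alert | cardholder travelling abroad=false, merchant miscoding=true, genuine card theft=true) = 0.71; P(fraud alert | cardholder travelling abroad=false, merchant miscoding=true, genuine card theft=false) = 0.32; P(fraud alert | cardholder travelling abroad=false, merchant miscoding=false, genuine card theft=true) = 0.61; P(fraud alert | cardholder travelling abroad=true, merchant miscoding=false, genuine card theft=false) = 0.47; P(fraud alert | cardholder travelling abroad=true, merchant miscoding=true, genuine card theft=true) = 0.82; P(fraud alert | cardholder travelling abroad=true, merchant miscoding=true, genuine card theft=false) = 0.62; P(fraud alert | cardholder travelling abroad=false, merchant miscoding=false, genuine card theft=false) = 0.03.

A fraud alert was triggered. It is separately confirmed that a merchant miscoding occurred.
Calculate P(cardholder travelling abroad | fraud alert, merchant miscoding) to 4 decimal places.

P(cardholder travelling abroad | fraud alert, merchant miscoding) ≈ 0.2101

Numerator (weight on configurations with cardholder travelling abroad): 0.067530 + 0.025486 = 0.093016
Denominator P(fraud alert | merchant miscoding): 0.32*0.86*0.778 + 0.71*0.86*0.222 + 0.62*0.14*0.778 + 0.82*0.14*0.222 = 0.442675
Posterior = 0.093016 / 0.442675 ≈ 0.2101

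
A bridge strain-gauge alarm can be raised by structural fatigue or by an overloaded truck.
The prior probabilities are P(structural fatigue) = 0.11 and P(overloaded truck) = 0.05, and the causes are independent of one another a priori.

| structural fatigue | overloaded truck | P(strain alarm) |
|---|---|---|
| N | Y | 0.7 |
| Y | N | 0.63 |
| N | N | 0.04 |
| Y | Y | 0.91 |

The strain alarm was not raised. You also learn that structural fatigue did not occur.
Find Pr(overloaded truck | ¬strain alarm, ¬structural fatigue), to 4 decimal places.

Enumerate both values of overloaded truck and weight by the priors:
  P(¬strain alarm | ¬structural fatigue) = 0.96·0.95 + 0.3·0.05
        = 0.912000 + 0.015000 = 0.927000
Keeping only the overloaded truck-present terms gives 0.015000, so
  P(overloaded truck | ¬strain alarm, ¬structural fatigue) = 0.015000 / 0.927000 ≈ 0.0162

Pr(overloaded truck | ¬strain alarm, ¬structural fatigue) ≈ 0.0162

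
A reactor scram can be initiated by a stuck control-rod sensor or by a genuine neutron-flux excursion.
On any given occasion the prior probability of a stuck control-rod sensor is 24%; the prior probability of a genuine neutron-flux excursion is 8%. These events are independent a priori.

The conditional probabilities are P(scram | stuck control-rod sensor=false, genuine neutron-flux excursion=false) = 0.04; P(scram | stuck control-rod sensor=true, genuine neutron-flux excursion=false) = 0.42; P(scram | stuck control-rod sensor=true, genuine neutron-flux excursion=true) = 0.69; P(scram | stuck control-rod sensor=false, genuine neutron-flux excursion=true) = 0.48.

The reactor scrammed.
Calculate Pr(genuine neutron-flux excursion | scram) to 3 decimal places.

Pr(genuine neutron-flux excursion | scram) ≈ 0.260

P(scram) = 0.04*0.76*0.92 + 0.48*0.76*0.08 + 0.42*0.24*0.92 + 0.69*0.24*0.08 = 0.027968 + 0.029184 + 0.092736 + 0.013248 = 0.163136
Of this, 0.042432 comes from 0.029184 + 0.013248 (the genuine neutron-flux excursion=true cases).
So P(genuine neutron-flux excursion | scram) = 0.042432/0.163136 ≈ 0.260.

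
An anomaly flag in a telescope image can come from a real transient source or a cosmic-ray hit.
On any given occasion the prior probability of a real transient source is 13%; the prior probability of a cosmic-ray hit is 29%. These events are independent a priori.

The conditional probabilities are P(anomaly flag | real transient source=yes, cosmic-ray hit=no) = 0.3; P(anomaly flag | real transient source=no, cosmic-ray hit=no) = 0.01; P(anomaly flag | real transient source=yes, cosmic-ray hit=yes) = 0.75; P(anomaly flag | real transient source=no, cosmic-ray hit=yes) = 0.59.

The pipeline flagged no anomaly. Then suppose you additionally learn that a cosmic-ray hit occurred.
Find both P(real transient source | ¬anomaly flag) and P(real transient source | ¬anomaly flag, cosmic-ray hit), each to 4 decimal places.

P(real transient source | ¬anomaly flag) ≈ 0.0938; P(real transient source | ¬anomaly flag, cosmic-ray hit) ≈ 0.0835

P(¬anomaly flag) = 0.99·0.87·0.71 + 0.41·0.87·0.29 + 0.7·0.13·0.71 + 0.25·0.13·0.29 = 0.611523 + 0.103443 + 0.064610 + 0.009425 = 0.789001
The real transient source-present share is 0.064610 + 0.009425 = 0.074035.
P(real transient source | ¬anomaly flag) = 0.074035 / 0.789001 ≈ 0.0938

Now condition on the additional information:
By total probability over both values of real transient source:
  P(¬anomaly flag | cosmic-ray hit) = 0.41·0.87 + 0.25·0.13
        = 0.356700 + 0.032500 = 0.389200
The terms with real transient source present sum to 0.032500, so
  P(real transient source | ¬anomaly flag, cosmic-ray hit) = 0.032500 / 0.389200 ≈ 0.0835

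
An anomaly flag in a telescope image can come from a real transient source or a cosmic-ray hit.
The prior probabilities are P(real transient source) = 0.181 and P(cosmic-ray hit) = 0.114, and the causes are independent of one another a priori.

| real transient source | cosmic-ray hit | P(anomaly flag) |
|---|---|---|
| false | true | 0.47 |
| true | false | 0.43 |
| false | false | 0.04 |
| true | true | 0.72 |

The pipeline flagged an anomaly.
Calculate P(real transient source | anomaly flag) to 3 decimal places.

Enumerate the 4 (real transient source, cosmic-ray hit) configurations and weight by the priors:
  P(anomaly flag) = 0.04×0.819×0.886 + 0.47×0.819×0.114 + 0.43×0.181×0.886 + 0.72×0.181×0.114
        = 0.029025 + 0.043882 + 0.068957 + 0.014856 = 0.156720
Configurations with real transient source contribute 0.083813, so
  P(real transient source | anomaly flag) = 0.083813 / 0.156720 ≈ 0.535

P(real transient source | anomaly flag) ≈ 0.535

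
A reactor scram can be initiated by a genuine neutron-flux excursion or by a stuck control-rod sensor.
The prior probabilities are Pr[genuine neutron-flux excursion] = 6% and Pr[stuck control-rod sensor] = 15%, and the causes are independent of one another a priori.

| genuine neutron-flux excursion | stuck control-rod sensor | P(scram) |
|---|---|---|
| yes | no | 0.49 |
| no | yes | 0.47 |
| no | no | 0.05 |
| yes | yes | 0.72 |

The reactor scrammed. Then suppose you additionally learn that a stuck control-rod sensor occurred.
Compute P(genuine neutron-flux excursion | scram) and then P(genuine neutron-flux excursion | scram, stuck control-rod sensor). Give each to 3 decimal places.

Sum P(scram|·) weighted by the priors over the 4 (genuine neutron-flux excursion, stuck control-rod sensor) configurations:
  P(scram) = 0.05×0.94×0.85 + 0.47×0.94×0.15 + 0.49×0.06×0.85 + 0.72×0.06×0.15
        = 0.039950 + 0.066270 + 0.024990 + 0.006480 = 0.137690
The terms with genuine neutron-flux excursion present sum to 0.031470, so
  P(genuine neutron-flux excursion | scram) = 0.031470 / 0.137690 ≈ 0.229

With the extra evidence:
Weight on genuine neutron-flux excursion=true, given the evidence: 0.72×0.06 = 0.043200
Normalizer over all consistent configurations: 0.47×0.94 + 0.72×0.06 = 0.485000
P(genuine neutron-flux excursion | scram, stuck control-rod sensor) = 0.043200/0.485000 ≈ 0.089

P(genuine neutron-flux excursion | scram) ≈ 0.229; P(genuine neutron-flux excursion | scram, stuck control-rod sensor) ≈ 0.089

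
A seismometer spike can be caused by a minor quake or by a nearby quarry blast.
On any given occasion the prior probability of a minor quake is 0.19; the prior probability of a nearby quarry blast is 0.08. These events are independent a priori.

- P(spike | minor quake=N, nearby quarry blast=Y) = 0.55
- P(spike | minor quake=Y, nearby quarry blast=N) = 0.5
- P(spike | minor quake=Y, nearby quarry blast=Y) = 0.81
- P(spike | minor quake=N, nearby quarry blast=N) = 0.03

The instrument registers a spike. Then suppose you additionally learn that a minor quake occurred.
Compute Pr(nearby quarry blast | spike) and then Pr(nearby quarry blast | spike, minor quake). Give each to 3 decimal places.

Pr(nearby quarry blast | spike) ≈ 0.304; Pr(nearby quarry blast | spike, minor quake) ≈ 0.123

P(spike) = 0.03·0.81·0.92 + 0.55·0.81·0.08 + 0.5·0.19·0.92 + 0.81·0.19·0.08 = 0.022356 + 0.035640 + 0.087400 + 0.012312 = 0.157708
Restricting to configurations with nearby quarry blast present: 0.035640 + 0.012312 = 0.047952.
Hence the posterior is 0.047952/0.157708 ≈ 0.304.

With the extra evidence:
By total probability over both values of nearby quarry blast:
  P(spike | minor quake) = 0.5·0.92 + 0.81·0.08
        = 0.460000 + 0.064800 = 0.524800
Configurations with nearby quarry blast contribute 0.064800, so
  P(nearby quarry blast | spike, minor quake) = 0.064800 / 0.524800 ≈ 0.123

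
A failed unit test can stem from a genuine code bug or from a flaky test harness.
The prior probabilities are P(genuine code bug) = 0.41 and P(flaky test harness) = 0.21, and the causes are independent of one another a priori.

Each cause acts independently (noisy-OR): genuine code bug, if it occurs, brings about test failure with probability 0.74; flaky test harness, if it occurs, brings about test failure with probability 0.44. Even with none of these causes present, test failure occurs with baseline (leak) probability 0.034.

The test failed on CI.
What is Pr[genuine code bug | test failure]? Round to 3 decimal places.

Under noisy-OR, P(test failure | causes) = 1 − (1−0.034)·∏(1−qᵢ) over the active causes.
By total probability over the 4 (genuine code bug, flaky test harness) configurations:
  P(test failure) = 0.034×0.59×0.79 + 0.45904×0.59×0.21 + 0.74884×0.41×0.79 + 0.85935×0.41×0.21
        = 0.015847 + 0.056875 + 0.242549 + 0.073990 = 0.389261
The terms with genuine code bug present sum to 0.316539, so
  P(genuine code bug | test failure) = 0.316539 / 0.389261 ≈ 0.813

Pr[genuine code bug | test failure] ≈ 0.813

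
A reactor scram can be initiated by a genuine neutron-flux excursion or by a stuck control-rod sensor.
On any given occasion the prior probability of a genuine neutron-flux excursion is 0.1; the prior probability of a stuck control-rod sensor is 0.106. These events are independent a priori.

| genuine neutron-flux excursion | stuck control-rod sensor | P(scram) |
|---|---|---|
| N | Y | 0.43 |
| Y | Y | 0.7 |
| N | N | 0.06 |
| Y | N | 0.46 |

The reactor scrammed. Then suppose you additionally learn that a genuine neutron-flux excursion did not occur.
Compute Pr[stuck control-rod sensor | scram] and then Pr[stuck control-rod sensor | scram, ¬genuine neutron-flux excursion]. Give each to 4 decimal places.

For the numerator, keep only stuck control-rod sensor=true terms: 0.041022 + 0.007420 = 0.048442
The normalizing constant is 0.06·0.9·0.894 + 0.43·0.9·0.106 + 0.46·0.1·0.894 + 0.7·0.1·0.106 = 0.137842
P(stuck control-rod sensor | scram) = 0.048442/0.137842 ≈ 0.3514

With the extra evidence:
Sum P(scram|·) weighted by the priors over both values of stuck control-rod sensor:
  P(scram | ¬genuine neutron-flux excursion) = 0.06·0.894 + 0.43·0.106
        = 0.053640 + 0.045580 = 0.099220
Keeping only the stuck control-rod sensor-present terms gives 0.045580, so
  P(stuck control-rod sensor | scram, ¬genuine neutron-flux excursion) = 0.045580 / 0.099220 ≈ 0.4594
Ruling out genuine neutron-flux excursion raises the posterior on stuck control-rod sensor — the flip side of explaining away.

Pr[stuck control-rod sensor | scram] ≈ 0.3514; Pr[stuck control-rod sensor | scram, ¬genuine neutron-flux excursion] ≈ 0.4594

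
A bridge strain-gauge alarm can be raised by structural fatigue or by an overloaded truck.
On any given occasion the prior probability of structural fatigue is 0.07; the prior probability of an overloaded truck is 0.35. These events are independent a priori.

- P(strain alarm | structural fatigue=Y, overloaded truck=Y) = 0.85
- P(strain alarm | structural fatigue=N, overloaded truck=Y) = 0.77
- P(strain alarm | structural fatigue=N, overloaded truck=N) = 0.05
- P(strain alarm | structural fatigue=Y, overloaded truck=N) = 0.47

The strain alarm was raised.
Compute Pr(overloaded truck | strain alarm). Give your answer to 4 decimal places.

P(strain alarm) = 0.05*0.93*0.65 + 0.77*0.93*0.35 + 0.47*0.07*0.65 + 0.85*0.07*0.35 = 0.030225 + 0.250635 + 0.021385 + 0.020825 = 0.323070
The overloaded truck-present share is 0.250635 + 0.020825 = 0.271460.
Hence the posterior is 0.271460/0.323070 ≈ 0.8403.

Pr(overloaded truck | strain alarm) ≈ 0.8403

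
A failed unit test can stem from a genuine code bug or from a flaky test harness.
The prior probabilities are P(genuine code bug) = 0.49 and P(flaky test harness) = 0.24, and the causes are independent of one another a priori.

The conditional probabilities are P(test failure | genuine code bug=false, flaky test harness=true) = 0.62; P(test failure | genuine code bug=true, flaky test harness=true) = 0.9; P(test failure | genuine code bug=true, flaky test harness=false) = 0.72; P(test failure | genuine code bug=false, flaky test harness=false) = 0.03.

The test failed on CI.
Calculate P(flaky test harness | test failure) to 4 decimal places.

P(test failure) = 0.03·0.51·0.76 + 0.62·0.51·0.24 + 0.72·0.49·0.76 + 0.9·0.49·0.24 = 0.011628 + 0.075888 + 0.268128 + 0.105840 = 0.461484
The flaky test harness-present share is 0.075888 + 0.105840 = 0.181728.
Hence the posterior is 0.181728/0.461484 ≈ 0.3938.

P(flaky test harness | test failure) ≈ 0.3938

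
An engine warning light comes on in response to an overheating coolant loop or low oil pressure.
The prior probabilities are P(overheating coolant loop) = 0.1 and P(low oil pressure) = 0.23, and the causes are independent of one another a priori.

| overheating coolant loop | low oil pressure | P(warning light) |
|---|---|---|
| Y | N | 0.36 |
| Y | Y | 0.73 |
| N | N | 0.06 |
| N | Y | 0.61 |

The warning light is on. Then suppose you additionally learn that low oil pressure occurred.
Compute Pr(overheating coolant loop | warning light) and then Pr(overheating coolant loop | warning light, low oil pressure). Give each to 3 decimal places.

For the numerator, keep only overheating coolant loop=true terms: 0.027720 + 0.016790 = 0.044510
Denominator P(warning light): 0.06*0.9*0.77 + 0.61*0.9*0.23 + 0.36*0.1*0.77 + 0.73*0.1*0.23 = 0.212360
Posterior = 0.044510 / 0.212360 ≈ 0.210

Now condition on the additional information:
Sum P(warning light|·) weighted by the priors over both values of overheating coolant loop:
  P(warning light | low oil pressure) = 0.61*0.9 + 0.73*0.1
        = 0.549000 + 0.073000 = 0.622000
Keeping only the overheating coolant loop-present terms gives 0.073000, so
  P(overheating coolant loop | warning light, low oil pressure) = 0.073000 / 0.622000 ≈ 0.117
This is intercausal reasoning (explaining away): once low oil pressure accounts for the warning light, overheating coolant loop becomes less likely.

Pr(overheating coolant loop | warning light) ≈ 0.210; Pr(overheating coolant loop | warning light, low oil pressure) ≈ 0.117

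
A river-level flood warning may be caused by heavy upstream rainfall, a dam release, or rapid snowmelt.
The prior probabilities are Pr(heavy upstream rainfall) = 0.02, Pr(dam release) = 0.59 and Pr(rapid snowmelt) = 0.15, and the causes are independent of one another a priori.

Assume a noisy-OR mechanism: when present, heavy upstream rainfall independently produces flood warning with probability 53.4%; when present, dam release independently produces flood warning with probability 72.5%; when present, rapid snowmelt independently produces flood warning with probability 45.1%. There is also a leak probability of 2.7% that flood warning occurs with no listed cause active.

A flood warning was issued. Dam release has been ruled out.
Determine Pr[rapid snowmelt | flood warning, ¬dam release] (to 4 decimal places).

Pr[rapid snowmelt | flood warning, ¬dam release] ≈ 0.6900

Under noisy-OR, P(flood warning | causes) = 1 − (1−0.027)·∏(1−qᵢ) over the active causes.
By total probability over the 4 (heavy upstream rainfall, rapid snowmelt) configurations:
  P(flood warning | ¬dam release) = 0.027·0.98·0.85 + 0.465823·0.98·0.15 + 0.546582·0.02·0.85 + 0.751074·0.02·0.15
        = 0.022491 + 0.068476 + 0.009292 + 0.002253 = 0.102512
The terms with rapid snowmelt present sum to 0.070729, so
  P(rapid snowmelt | flood warning, ¬dam release) = 0.070729 / 0.102512 ≈ 0.6900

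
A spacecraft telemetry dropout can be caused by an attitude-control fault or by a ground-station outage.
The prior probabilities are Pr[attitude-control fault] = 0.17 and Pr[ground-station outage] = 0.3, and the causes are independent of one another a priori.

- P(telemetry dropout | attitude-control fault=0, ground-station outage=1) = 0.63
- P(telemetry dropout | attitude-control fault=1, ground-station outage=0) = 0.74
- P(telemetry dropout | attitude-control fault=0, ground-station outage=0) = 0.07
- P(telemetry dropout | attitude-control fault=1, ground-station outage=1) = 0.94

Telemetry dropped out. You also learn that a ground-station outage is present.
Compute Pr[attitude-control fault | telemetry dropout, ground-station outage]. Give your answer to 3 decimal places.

Pr[attitude-control fault | telemetry dropout, ground-station outage] ≈ 0.234

For the numerator, keep only attitude-control fault=true terms: 0.94·0.17 = 0.159800
The normalizing constant is 0.63·0.83 + 0.94·0.17 = 0.682700
P(attitude-control fault | telemetry dropout, ground-station outage) = 0.159800/0.682700 ≈ 0.234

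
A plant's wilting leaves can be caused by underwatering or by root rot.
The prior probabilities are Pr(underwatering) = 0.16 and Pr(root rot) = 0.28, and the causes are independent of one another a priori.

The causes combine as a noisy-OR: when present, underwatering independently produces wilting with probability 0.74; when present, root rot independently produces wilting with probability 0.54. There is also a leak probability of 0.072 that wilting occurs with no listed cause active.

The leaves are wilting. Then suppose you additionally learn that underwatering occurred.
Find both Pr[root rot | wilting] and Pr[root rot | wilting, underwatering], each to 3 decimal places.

Under noisy-OR, P(wilting | causes) = 1 − (1−0.072)·∏(1−qᵢ) over the active causes.
P(wilting) = 0.072*0.84*0.72 + 0.57312*0.84*0.28 + 0.75872*0.16*0.72 + 0.889011*0.16*0.28 = 0.043546 + 0.134798 + 0.087405 + 0.039828 = 0.305577
The root rot-present share is 0.134798 + 0.039828 = 0.174626.
So P(root rot | wilting) = 0.174626/0.305577 ≈ 0.571.

With the extra evidence:
Enumerate both values of root rot and weight by the priors:
  P(wilting | underwatering) = 0.75872×0.72 + 0.889011×0.28
        = 0.546278 + 0.248923 = 0.795201
Configurations with root rot contribute 0.248923, so
  P(root rot | wilting, underwatering) = 0.248923 / 0.795201 ≈ 0.313

Pr[root rot | wilting] ≈ 0.571; Pr[root rot | wilting, underwatering] ≈ 0.313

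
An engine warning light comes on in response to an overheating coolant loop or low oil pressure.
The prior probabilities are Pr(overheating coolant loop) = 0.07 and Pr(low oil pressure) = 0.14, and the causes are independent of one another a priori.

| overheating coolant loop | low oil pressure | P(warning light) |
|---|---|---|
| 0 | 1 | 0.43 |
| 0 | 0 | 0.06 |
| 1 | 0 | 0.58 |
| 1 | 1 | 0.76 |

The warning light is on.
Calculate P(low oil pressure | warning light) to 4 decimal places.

P(low oil pressure | warning light) ≈ 0.4335

For the numerator, keep only low oil pressure=true terms: 0.055986 + 0.007448 = 0.063434
Denominator P(warning light): 0.06*0.93*0.86 + 0.43*0.93*0.14 + 0.58*0.07*0.86 + 0.76*0.07*0.14 = 0.146338
Posterior = 0.063434 / 0.146338 ≈ 0.4335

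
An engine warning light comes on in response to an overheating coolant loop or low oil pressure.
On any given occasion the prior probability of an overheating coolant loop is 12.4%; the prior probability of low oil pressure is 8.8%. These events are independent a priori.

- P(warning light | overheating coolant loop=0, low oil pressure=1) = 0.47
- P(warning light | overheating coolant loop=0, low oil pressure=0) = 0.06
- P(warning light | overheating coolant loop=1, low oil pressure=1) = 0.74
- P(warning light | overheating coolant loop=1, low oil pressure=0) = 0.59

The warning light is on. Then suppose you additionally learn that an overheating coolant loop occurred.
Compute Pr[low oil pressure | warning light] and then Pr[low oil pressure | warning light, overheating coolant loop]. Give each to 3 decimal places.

Enumerate the 4 (overheating coolant loop, low oil pressure) configurations and weight by the priors:
  P(warning light) = 0.06×0.876×0.912 + 0.47×0.876×0.088 + 0.59×0.124×0.912 + 0.74×0.124×0.088
        = 0.047935 + 0.036231 + 0.066722 + 0.008075 = 0.158963
Keeping only the low oil pressure-present terms gives 0.044306, so
  P(low oil pressure | warning light) = 0.044306 / 0.158963 ≈ 0.279

Now also conditioning on overheating coolant loop=true:
Sum P(warning light|·) weighted by the priors over both values of low oil pressure:
  P(warning light | overheating coolant loop) = 0.59×0.912 + 0.74×0.088
        = 0.538080 + 0.065120 = 0.603200
Configurations with low oil pressure contribute 0.065120, so
  P(low oil pressure | warning light, overheating coolant loop) = 0.065120 / 0.603200 ≈ 0.108
This is intercausal reasoning (explaining away): once overheating coolant loop accounts for the warning light, low oil pressure becomes less likely.

Pr[low oil pressure | warning light] ≈ 0.279; Pr[low oil pressure | warning light, overheating coolant loop] ≈ 0.108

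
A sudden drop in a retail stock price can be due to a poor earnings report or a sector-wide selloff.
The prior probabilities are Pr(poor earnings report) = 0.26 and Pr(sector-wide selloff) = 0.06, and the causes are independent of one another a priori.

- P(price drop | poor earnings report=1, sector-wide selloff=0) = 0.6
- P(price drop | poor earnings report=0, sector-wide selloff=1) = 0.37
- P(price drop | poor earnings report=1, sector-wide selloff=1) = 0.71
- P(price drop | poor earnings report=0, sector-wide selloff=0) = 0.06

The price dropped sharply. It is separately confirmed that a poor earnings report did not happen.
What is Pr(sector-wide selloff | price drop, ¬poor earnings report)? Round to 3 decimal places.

Pr(sector-wide selloff | price drop, ¬poor earnings report) ≈ 0.282

Numerator (weight on configurations with sector-wide selloff): 0.37·0.06 = 0.022200
The normalizing constant is 0.06·0.94 + 0.37·0.06 = 0.078600
P(sector-wide selloff | price drop, ¬poor earnings report) = 0.022200/0.078600 ≈ 0.282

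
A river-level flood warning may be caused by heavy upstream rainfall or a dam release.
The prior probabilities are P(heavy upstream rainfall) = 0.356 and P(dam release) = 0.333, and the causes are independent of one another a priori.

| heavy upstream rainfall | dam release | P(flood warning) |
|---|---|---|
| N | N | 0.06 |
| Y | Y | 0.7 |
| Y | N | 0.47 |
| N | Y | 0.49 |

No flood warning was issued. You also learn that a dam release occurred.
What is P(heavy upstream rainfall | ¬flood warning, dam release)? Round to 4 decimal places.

P(heavy upstream rainfall | ¬flood warning, dam release) ≈ 0.2454

Weight on heavy upstream rainfall=true, given the evidence: 0.3*0.356 = 0.106800
Normalizer over all consistent configurations: 0.51*0.644 + 0.3*0.356 = 0.435240
Posterior = 0.106800 / 0.435240 ≈ 0.2454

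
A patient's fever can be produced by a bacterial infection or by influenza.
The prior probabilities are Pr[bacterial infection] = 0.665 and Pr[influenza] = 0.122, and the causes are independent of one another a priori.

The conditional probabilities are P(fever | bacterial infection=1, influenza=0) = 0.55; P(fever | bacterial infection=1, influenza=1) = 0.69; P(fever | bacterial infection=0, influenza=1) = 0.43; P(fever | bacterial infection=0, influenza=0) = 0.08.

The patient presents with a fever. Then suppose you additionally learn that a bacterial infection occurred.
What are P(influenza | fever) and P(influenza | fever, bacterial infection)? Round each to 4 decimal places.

Weight on influenza=true, given the evidence: 0.017574 + 0.055980 = 0.073554
Normalizer over all consistent configurations: 0.08×0.335×0.878 + 0.43×0.335×0.122 + 0.55×0.665×0.878 + 0.69×0.665×0.122 = 0.418213
Posterior = 0.073554 / 0.418213 ≈ 0.1759

Now also conditioning on bacterial infection=true:
Numerator (weight on configurations with influenza): 0.69×0.122 = 0.084180
Normalizer over all consistent configurations: 0.55×0.878 + 0.69×0.122 = 0.567080
P(influenza | fever, bacterial infection) = 0.084180/0.567080 ≈ 0.1484
— bacterial infection explains away the evidence for influenza.

P(influenza | fever) ≈ 0.1759; P(influenza | fever, bacterial infection) ≈ 0.1484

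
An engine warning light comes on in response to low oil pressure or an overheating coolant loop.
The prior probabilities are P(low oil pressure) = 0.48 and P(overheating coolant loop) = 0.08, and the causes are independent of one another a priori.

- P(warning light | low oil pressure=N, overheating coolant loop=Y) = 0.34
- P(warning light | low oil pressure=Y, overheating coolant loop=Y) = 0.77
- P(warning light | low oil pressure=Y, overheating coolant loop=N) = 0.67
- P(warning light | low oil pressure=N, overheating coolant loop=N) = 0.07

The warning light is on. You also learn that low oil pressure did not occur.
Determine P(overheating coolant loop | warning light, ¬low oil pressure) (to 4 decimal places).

P(warning light | ¬low oil pressure) = 0.07*0.92 + 0.34*0.08 = 0.064400 + 0.027200 = 0.091600
Of this, 0.027200 comes from 0.34*0.08 (the overheating coolant loop=true cases).
So P(overheating coolant loop | warning light, ¬low oil pressure) = 0.027200/0.091600 ≈ 0.2969.

P(overheating coolant loop | warning light, ¬low oil pressure) ≈ 0.2969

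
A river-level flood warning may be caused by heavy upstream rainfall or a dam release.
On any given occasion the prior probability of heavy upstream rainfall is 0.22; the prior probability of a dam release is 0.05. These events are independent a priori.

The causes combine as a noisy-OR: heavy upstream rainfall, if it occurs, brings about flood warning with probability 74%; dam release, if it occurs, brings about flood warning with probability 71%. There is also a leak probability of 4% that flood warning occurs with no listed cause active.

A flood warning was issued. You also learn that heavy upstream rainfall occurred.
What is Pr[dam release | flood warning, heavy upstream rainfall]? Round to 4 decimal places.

Pr[dam release | flood warning, heavy upstream rainfall] ≈ 0.0611

Under noisy-OR, P(flood warning | causes) = 1 − (1−0.04)·∏(1−qᵢ) over the active causes.
P(flood warning | heavy upstream rainfall) = 0.7504·0.95 + 0.927616·0.05 = 0.712880 + 0.046381 = 0.759261
Restricting to configurations with dam release present: 0.927616·0.05 = 0.046381.
Hence the posterior is 0.046381/0.759261 ≈ 0.0611.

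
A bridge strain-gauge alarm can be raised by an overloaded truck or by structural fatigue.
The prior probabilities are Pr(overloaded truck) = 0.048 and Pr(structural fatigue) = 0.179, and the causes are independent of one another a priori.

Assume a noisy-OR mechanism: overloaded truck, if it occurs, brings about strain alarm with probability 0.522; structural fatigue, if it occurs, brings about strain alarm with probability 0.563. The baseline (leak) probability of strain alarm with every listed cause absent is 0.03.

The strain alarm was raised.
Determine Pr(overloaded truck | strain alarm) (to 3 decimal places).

Pr(overloaded truck | strain alarm) ≈ 0.187

Under noisy-OR, P(strain alarm | causes) = 1 − (1−0.03)·∏(1−qᵢ) over the active causes.
Enumerate the 4 (overloaded truck, structural fatigue) configurations and weight by the priors:
  P(strain alarm) = 0.03·0.952·0.821 + 0.57611·0.952·0.179 + 0.53634·0.048·0.821 + 0.797381·0.048·0.179
        = 0.023448 + 0.098174 + 0.021136 + 0.006851 = 0.149609
The terms with overloaded truck present sum to 0.027987, so
  P(overloaded truck | strain alarm) = 0.027987 / 0.149609 ≈ 0.187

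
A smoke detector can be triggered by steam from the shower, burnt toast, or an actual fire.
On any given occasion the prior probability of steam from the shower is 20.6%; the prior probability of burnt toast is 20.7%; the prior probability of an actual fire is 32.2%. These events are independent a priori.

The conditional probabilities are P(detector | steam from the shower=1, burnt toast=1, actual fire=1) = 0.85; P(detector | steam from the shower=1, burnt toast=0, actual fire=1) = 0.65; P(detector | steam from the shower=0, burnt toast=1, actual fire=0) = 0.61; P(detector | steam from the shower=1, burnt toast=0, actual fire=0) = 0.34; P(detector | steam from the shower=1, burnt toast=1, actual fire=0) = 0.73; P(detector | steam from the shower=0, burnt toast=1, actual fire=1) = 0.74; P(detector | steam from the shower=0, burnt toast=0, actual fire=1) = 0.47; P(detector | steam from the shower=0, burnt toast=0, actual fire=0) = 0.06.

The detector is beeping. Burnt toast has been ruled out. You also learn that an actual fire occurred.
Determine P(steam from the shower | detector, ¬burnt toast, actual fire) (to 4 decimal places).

P(steam from the shower | detector, ¬burnt toast, actual fire) ≈ 0.2641

Enumerate both values of steam from the shower and weight by the priors:
  P(detector | ¬burnt toast, actual fire) = 0.47·0.794 + 0.65·0.206
        = 0.373180 + 0.133900 = 0.507080
Configurations with steam from the shower contribute 0.133900, so
  P(steam from the shower | detector, ¬burnt toast, actual fire) = 0.133900 / 0.507080 ≈ 0.2641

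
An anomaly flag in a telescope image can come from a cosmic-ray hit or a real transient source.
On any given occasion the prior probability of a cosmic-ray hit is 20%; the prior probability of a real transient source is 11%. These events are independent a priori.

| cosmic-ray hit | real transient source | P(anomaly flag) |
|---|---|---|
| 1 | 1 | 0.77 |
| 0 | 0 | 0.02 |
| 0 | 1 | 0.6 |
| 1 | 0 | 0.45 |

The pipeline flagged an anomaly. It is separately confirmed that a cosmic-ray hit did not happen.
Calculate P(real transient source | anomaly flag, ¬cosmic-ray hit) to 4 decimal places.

Numerator (weight on configurations with real transient source): 0.6×0.11 = 0.066000
Denominator P(anomaly flag | ¬cosmic-ray hit): 0.02×0.89 + 0.6×0.11 = 0.083800
P(real transient source | anomaly flag, ¬cosmic-ray hit) = 0.066000/0.083800 ≈ 0.7876

P(real transient source | anomaly flag, ¬cosmic-ray hit) ≈ 0.7876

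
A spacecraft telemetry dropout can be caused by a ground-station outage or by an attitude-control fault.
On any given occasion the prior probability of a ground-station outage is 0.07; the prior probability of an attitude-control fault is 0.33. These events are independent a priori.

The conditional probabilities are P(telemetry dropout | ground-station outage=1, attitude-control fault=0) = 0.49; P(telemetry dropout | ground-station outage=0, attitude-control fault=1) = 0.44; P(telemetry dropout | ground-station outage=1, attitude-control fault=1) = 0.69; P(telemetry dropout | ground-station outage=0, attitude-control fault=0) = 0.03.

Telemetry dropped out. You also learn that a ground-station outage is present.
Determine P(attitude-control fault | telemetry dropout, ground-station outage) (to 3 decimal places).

Weight on attitude-control fault=true, given the evidence: 0.69×0.33 = 0.227700
The normalizing constant is 0.49×0.67 + 0.69×0.33 = 0.556000
Posterior = 0.227700 / 0.556000 ≈ 0.410

P(attitude-control fault | telemetry dropout, ground-station outage) ≈ 0.410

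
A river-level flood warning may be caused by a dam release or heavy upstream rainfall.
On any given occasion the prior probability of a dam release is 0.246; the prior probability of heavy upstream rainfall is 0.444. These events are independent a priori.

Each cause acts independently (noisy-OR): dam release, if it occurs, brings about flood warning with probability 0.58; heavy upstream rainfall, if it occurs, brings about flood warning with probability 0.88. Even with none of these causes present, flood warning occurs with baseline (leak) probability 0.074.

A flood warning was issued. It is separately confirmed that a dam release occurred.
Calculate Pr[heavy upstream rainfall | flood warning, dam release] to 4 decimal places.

Under noisy-OR, P(flood warning | causes) = 1 − (1−0.074)·∏(1−qᵢ) over the active causes.
Numerator (weight on configurations with heavy upstream rainfall): 0.95333×0.444 = 0.423279
The normalizing constant is 0.61108×0.556 + 0.95333×0.444 = 0.763039
Posterior = 0.423279 / 0.763039 ≈ 0.5547

Pr[heavy upstream rainfall | flood warning, dam release] ≈ 0.5547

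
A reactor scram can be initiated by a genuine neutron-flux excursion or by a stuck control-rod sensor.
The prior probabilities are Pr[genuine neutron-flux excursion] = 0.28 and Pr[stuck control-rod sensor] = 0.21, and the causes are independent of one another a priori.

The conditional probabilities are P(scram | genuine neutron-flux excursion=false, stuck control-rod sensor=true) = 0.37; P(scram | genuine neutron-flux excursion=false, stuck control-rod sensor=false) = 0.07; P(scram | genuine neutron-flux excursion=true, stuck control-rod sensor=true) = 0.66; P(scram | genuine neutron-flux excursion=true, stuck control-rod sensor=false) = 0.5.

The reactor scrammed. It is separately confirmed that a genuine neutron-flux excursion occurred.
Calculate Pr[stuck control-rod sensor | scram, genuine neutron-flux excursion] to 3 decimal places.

Pr[stuck control-rod sensor | scram, genuine neutron-flux excursion] ≈ 0.260

Enumerate both values of stuck control-rod sensor and weight by the priors:
  P(scram | genuine neutron-flux excursion) = 0.5×0.79 + 0.66×0.21
        = 0.395000 + 0.138600 = 0.533600
Configurations with stuck control-rod sensor contribute 0.138600, so
  P(stuck control-rod sensor | scram, genuine neutron-flux excursion) = 0.138600 / 0.533600 ≈ 0.260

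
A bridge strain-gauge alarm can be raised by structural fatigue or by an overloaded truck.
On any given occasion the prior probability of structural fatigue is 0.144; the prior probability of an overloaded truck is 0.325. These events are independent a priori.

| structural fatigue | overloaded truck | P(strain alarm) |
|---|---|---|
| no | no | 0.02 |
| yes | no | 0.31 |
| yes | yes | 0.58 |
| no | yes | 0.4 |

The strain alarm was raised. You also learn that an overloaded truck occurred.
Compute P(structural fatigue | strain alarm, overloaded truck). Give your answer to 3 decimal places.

P(strain alarm | overloaded truck) = 0.4·0.856 + 0.58·0.144 = 0.342400 + 0.083520 = 0.425920
Restricting to configurations with structural fatigue present: 0.58·0.144 = 0.083520.
So P(structural fatigue | strain alarm, overloaded truck) = 0.083520/0.425920 ≈ 0.196.

P(structural fatigue | strain alarm, overloaded truck) ≈ 0.196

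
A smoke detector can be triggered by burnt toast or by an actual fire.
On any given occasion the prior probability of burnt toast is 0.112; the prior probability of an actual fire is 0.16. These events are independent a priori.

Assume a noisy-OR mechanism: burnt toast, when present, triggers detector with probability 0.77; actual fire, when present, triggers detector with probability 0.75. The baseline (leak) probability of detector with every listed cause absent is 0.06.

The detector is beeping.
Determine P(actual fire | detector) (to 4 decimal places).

P(actual fire | detector) ≈ 0.5146

Under noisy-OR, P(detector | causes) = 1 − (1−0.06)·∏(1−qᵢ) over the active causes.
Enumerate the 4 (burnt toast, actual fire) configurations and weight by the priors:
  P(detector) = 0.06*0.888*0.84 + 0.765*0.888*0.16 + 0.7838*0.112*0.84 + 0.94595*0.112*0.16
        = 0.044755 + 0.108691 + 0.073740 + 0.016951 = 0.244137
Configurations with actual fire contribute 0.125642, so
  P(actual fire | detector) = 0.125642 / 0.244137 ≈ 0.5146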